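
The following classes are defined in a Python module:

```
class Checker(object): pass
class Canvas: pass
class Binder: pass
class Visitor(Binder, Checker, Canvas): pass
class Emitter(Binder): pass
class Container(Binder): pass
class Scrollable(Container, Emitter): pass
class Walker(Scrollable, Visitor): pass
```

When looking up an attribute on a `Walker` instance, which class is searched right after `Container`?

Emitter

L[Walker] = Walker + merge(L[Scrollable], L[Visitor], [Scrollable Visitor])
  take Scrollable:  [Scrollable Container Emitter Binder object] + [Visitor Binder Checker Canvas object] + [Scrollable Visitor]
  take Container:  [Container Emitter Binder object] + [Visitor Binder Checker Canvas object] + [Visitor]
  take Emitter:  [Emitter Binder object] + [Visitor Binder Checker Canvas object] + [Visitor]
  take Visitor:  [Binder object] + [Visitor Binder Checker Canvas object] + [Visitor]
  take Binder:  [Binder object] + [Binder Checker Canvas object]
  take Checker:  [object] + [Checker Canvas object]
  take Canvas:  [object] + [Canvas object]
  take object:  [object] + [object]
MRO: Walker Scrollable Container Emitter Visitor Binder Checker Canvas object
Container is at position 2; next is Emitter.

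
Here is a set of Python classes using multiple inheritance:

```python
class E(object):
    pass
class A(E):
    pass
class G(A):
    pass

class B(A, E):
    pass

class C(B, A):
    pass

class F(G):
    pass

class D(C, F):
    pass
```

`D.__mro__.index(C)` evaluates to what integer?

1

L[D] = D + merge(L[C], L[F], [C F])
  take C:  [C B A E object] + [F G A E object] + [C F]
  take B:  [B A E object] + [F G A E object] + [F]
  take F:  [A E object] + [F G A E object] + [F]
  take G:  [A E object] + [G A E object]
  take A:  [A E object] + [A E object]
  take E:  [E object] + [E object]
  take object:  [object] + [object]
MRO: D C B F G A E object
C sits at index 1.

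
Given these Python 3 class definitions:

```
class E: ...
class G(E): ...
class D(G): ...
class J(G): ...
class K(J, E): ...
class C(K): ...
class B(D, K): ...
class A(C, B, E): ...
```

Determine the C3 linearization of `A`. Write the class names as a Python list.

[A, C, B, D, K, J, G, E, object]

L[A] = A + merge(L[C], L[B], L[E], [C B E])
  take C:  [C K J G E object] + [B D K J G E object] + [E object] + [C B E]
  take B:  [K J G E object] + [B D K J G E object] + [E object] + [B E]
  take D:  [K J G E object] + [D K J G E object] + [E object] + [E]
  take K:  [K J G E object] + [K J G E object] + [E object] + [E]
  take J:  [J G E object] + [J G E object] + [E object] + [E]
  take G:  [G E object] + [G E object] + [E object] + [E]
  take E:  [E object] + [E object] + [E object] + [E]
  take object:  [object] + [object] + [object]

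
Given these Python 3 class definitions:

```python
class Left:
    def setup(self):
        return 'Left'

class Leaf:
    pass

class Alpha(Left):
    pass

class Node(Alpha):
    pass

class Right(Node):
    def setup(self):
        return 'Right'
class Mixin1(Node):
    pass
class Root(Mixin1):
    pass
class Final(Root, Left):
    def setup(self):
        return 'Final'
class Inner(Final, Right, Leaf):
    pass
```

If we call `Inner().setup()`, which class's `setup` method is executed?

Final

L[Inner] = Inner + merge(L[Final], L[Right], L[Leaf], [Final Right Leaf])
  take Final:  [Final Root Mixin1 Node Alpha Left object] + [Right Node Alpha Left object] + [Leaf object] + [Final Right Leaf]
  take Root:  [Root Mixin1 Node Alpha Left object] + [Right Node Alpha Left object] + [Leaf object] + [Right Leaf]
  take Mixin1:  [Mixin1 Node Alpha Left object] + [Right Node Alpha Left object] + [Leaf object] + [Right Leaf]
  take Right:  [Node Alpha Left object] + [Right Node Alpha Left object] + [Leaf object] + [Right Leaf]
  take Node:  [Node Alpha Left object] + [Node Alpha Left object] + [Leaf object] + [Leaf]
  take Alpha:  [Alpha Left object] + [Alpha Left object] + [Leaf object] + [Leaf]
  take Left:  [Left object] + [Left object] + [Leaf object] + [Leaf]
  take Leaf:  [object] + [object] + [Leaf object] + [Leaf]
  take object:  [object] + [object] + [object]
MRO: Inner Final Root Mixin1 Right Node Alpha Left Leaf object
setup is defined in: Final, Left, Right. First along the MRO is Final.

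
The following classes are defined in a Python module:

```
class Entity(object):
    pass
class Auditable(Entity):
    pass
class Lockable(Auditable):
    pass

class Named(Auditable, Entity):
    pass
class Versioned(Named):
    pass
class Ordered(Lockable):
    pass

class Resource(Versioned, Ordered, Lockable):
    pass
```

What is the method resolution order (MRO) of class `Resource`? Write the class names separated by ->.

Resource -> Versioned -> Named -> Ordered -> Lockable -> Auditable -> Entity -> object

L[Resource] = Resource + merge(L[Versioned], L[Ordered], L[Lockable], [Versioned Ordered Lockable])
  take Versioned:  [Versioned Named Auditable Entity object] + [Ordered Lockable Auditable Entity object] + [Lockable Auditable Entity object] + [Versioned Ordered Lockable]
  take Named:  [Named Auditable Entity object] + [Ordered Lockable Auditable Entity object] + [Lockable Auditable Entity object] + [Ordered Lockable]
  take Ordered:  [Auditable Entity object] + [Ordered Lockable Auditable Entity object] + [Lockable Auditable Entity object] + [Ordered Lockable]
  take Lockable:  [Auditable Entity object] + [Lockable Auditable Entity object] + [Lockable Auditable Entity object] + [Lockable]
  take Auditable:  [Auditable Entity object] + [Auditable Entity object] + [Auditable Entity object]
  take Entity:  [Entity object] + [Entity object] + [Entity object]
  take object:  [object] + [object] + [object]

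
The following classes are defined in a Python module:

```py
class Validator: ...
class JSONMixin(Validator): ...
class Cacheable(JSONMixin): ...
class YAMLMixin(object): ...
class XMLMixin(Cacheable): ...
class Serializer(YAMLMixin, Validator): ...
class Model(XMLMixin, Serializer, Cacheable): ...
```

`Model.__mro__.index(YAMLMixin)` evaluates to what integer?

5

L[Model] = Model + merge(L[XMLMixin], L[Serializer], L[Cacheable], [XMLMixin Serializer Cacheable])
  take XMLMixin:  [XMLMixin Cacheable JSONMixin Validator object] + [Serializer YAMLMixin Validator object] + [Cacheable JSONMixin Validator object] + [XMLMixin Serializer Cacheable]
  take Serializer:  [Cacheable JSONMixin Validator object] + [Serializer YAMLMixin Validator object] + [Cacheable JSONMixin Validator object] + [Serializer Cacheable]
  take Cacheable:  [Cacheable JSONMixin Validator object] + [YAMLMixin Validator object] + [Cacheable JSONMixin Validator object] + [Cacheable]
  take JSONMixin:  [JSONMixin Validator object] + [YAMLMixin Validator object] + [JSONMixin Validator object]
  take YAMLMixin:  [Validator object] + [YAMLMixin Validator object] + [Validator object]
  take Validator:  [Validator object] + [Validator object] + [Validator object]
  take object:  [object] + [object] + [object]
MRO: Model XMLMixin Serializer Cacheable JSONMixin YAMLMixin Validator object
YAMLMixin sits at index 5.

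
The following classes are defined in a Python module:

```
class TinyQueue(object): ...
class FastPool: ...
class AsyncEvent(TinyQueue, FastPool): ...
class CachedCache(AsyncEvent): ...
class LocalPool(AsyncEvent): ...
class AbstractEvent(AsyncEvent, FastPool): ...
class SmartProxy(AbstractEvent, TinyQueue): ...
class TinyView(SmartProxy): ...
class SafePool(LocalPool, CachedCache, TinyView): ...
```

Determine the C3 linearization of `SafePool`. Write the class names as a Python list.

L[SafePool] = SafePool + merge(L[LocalPool], L[CachedCache], L[TinyView], [LocalPool CachedCache TinyView])
  take LocalPool:  [LocalPool AsyncEvent TinyQueue FastPool object] + [CachedCache AsyncEvent TinyQueue FastPool object] + [TinyView SmartProxy AbstractEvent AsyncEvent TinyQueue FastPool object] + [LocalPool CachedCache TinyView]
  take CachedCache:  [AsyncEvent TinyQueue FastPool object] + [CachedCache AsyncEvent TinyQueue FastPool object] + [TinyView SmartProxy AbstractEvent AsyncEvent TinyQueue FastPool object] + [CachedCache TinyView]
  take TinyView:  [AsyncEvent TinyQueue FastPool object] + [AsyncEvent TinyQueue FastPool object] + [TinyView SmartProxy AbstractEvent AsyncEvent TinyQueue FastPool object] + [TinyView]
  take SmartProxy:  [AsyncEvent TinyQueue FastPool object] + [AsyncEvent TinyQueue FastPool object] + [SmartProxy AbstractEvent AsyncEvent TinyQueue FastPool object]
  take AbstractEvent:  [AsyncEvent TinyQueue FastPool object] + [AsyncEvent TinyQueue FastPool object] + [AbstractEvent AsyncEvent TinyQueue FastPool object]
  take AsyncEvent:  [AsyncEvent TinyQueue FastPool object] + [AsyncEvent TinyQueue FastPool object] + [AsyncEvent TinyQueue FastPool object]
  take TinyQueue:  [TinyQueue FastPool object] + [TinyQueue FastPool object] + [TinyQueue FastPool object]
  take FastPool:  [FastPool object] + [FastPool object] + [FastPool object]
  take object:  [object] + [object] + [object]

[SafePool, LocalPool, CachedCache, TinyView, SmartProxy, AbstractEvent, AsyncEvent, TinyQueue, FastPool, object]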